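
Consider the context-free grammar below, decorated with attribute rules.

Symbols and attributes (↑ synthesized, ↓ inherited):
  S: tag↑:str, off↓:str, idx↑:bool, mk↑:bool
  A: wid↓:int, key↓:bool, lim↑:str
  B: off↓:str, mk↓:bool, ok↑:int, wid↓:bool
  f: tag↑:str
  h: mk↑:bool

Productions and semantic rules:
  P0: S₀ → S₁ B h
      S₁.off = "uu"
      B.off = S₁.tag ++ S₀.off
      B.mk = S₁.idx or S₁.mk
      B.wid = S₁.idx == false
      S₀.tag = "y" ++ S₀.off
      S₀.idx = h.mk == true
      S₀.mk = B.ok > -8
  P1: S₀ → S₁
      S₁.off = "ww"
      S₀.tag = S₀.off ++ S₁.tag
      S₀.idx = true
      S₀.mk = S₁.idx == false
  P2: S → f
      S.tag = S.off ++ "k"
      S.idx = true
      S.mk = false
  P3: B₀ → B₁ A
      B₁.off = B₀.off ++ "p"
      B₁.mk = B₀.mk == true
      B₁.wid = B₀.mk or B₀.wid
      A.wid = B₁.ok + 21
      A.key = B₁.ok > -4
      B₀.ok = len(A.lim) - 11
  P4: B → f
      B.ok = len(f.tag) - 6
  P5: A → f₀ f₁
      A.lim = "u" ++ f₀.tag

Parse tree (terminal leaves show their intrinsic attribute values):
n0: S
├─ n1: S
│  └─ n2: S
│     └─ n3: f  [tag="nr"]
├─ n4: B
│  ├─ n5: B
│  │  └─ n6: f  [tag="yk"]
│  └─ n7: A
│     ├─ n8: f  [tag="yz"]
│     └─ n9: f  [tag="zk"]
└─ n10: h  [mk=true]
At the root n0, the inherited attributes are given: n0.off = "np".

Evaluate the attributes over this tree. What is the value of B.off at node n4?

"uuwwknp"

1. n0.off = "np"  [given at root]
2. n1.off = "uu"  ["uu"]
3. n2.off = "ww"  ["ww"]
4. n3.tag = "nr"  [terminal]
5. n2.tag = "wwk"  [S.off ++ "k"]
6. n2.idx = true  [true]
7. n2.mk = false  [false]
8. n1.tag = "uuwwk"  [S₀.off ++ S₁.tag]
9. n1.idx = true  [true]
10. n1.mk = false  [S₁.idx == false]
11. n4.off = "uuwwknp"  [S₁.tag ++ S₀.off]
12. n4.mk = true  [S₁.idx or S₁.mk]
13. n4.wid = false  [S₁.idx == false]
14. n5.off = "uuwwknpp"  [B₀.off ++ "p"]
15. n5.mk = true  [B₀.mk == true]
16. n5.wid = true  [B₀.mk or B₀.wid]
17. n6.tag = "yk"  [terminal]
18. n5.ok = -4  [len(f.tag) - 6]
19. n7.wid = 17  [B₁.ok + 21]
20. n7.key = false  [B₁.ok > -4]
21. n8.tag = "yz"  [terminal]
22. n9.tag = "zk"  [terminal]
23. n7.lim = "uyz"  ["u" ++ f₀.tag]
24. n4.ok = -8  [len(A.lim) - 11]
25. n10.mk = true  [terminal]
26. n0.tag = "ynp"  ["y" ++ S₀.off]
27. n0.idx = true  [h.mk == true]
28. n0.mk = false  [B.ok > -8]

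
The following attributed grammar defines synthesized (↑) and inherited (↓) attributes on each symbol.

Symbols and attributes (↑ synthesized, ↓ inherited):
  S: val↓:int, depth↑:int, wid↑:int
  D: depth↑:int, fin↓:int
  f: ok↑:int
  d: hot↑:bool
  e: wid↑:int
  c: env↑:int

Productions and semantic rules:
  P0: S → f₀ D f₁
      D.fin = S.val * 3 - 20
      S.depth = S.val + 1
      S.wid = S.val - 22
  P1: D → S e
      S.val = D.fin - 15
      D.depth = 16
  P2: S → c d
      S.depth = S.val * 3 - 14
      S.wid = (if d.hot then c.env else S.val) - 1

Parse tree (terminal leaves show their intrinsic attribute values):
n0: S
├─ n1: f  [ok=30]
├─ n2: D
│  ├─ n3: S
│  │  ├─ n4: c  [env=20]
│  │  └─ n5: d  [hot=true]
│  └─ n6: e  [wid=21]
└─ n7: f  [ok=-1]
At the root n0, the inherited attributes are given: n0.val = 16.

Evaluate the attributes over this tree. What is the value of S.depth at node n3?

25

1. n0.val = 16  [given at root]
2. n1.ok = 30  [terminal]
3. n2.fin = 28  [S.val * 3 - 20]
4. n3.val = 13  [D.fin - 15]
5. n4.env = 20  [terminal]
6. n5.hot = true  [terminal]
7. n3.depth = 25  [S.val * 3 - 14]
8. n3.wid = 19  [(if d.hot then c.env else S.val) - 1]
9. n6.wid = 21  [terminal]
10. n2.depth = 16  [16]
11. n7.ok = -1  [terminal]
12. n0.depth = 17  [S.val + 1]
13. n0.wid = -6  [S.val - 22]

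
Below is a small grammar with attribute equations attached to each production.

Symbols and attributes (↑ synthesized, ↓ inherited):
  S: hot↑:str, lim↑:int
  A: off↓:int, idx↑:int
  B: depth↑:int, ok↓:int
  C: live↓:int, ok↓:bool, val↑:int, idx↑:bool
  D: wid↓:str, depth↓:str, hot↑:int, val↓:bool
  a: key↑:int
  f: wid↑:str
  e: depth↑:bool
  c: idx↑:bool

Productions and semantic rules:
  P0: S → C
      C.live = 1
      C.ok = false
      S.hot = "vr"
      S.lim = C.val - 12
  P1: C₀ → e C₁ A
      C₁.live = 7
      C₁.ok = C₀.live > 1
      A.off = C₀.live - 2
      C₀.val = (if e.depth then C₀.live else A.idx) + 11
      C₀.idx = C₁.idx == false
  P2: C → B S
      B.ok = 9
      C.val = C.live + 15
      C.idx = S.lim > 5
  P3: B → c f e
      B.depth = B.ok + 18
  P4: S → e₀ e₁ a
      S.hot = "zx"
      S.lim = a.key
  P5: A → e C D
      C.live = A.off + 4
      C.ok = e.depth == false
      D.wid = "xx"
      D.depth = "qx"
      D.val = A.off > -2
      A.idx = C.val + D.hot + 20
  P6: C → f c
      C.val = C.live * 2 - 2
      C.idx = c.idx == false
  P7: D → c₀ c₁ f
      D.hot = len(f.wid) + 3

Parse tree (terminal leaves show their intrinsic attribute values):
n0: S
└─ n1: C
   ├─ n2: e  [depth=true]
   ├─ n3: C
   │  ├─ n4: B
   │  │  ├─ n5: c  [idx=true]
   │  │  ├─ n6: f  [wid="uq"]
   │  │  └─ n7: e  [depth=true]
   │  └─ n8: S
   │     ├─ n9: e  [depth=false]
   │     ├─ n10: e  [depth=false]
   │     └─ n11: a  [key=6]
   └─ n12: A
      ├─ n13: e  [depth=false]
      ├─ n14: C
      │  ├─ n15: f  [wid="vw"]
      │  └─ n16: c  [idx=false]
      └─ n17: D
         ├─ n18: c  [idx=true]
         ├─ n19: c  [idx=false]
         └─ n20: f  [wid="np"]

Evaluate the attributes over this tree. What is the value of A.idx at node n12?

29

1. n1.live = 1  [1]
2. n1.ok = false  [false]
3. n2.depth = true  [terminal]
4. n3.live = 7  [7]
5. n3.ok = false  [C₀.live > 1]
6. n4.ok = 9  [9]
7. n5.idx = true  [terminal]
8. n6.wid = "uq"  [terminal]
9. n7.depth = true  [terminal]
10. n4.depth = 27  [B.ok + 18]
11. n9.depth = false  [terminal]
12. n10.depth = false  [terminal]
13. n11.key = 6  [terminal]
14. n8.hot = "zx"  ["zx"]
15. n8.lim = 6  [a.key]
16. n3.val = 22  [C.live + 15]
17. n3.idx = true  [S.lim > 5]
18. n12.off = -1  [C₀.live - 2]
19. n13.depth = false  [terminal]
20. n14.live = 3  [A.off + 4]
21. n14.ok = true  [e.depth == false]
22. n15.wid = "vw"  [terminal]
23. n16.idx = false  [terminal]
24. n14.val = 4  [C.live * 2 - 2]
25. n14.idx = true  [c.idx == false]
26. n17.wid = "xx"  ["xx"]
27. n17.depth = "qx"  ["qx"]
28. n17.val = true  [A.off > -2]
29. n18.idx = true  [terminal]
30. n19.idx = false  [terminal]
31. n20.wid = "np"  [terminal]
32. n17.hot = 5  [len(f.wid) + 3]
33. n12.idx = 29  [C.val + D.hot + 20]
34. n1.val = 12  [(if e.depth then C₀.live else A.idx) + 11]
35. n1.idx = false  [C₁.idx == false]
36. n0.hot = "vr"  ["vr"]
37. n0.lim = 0  [C.val - 12]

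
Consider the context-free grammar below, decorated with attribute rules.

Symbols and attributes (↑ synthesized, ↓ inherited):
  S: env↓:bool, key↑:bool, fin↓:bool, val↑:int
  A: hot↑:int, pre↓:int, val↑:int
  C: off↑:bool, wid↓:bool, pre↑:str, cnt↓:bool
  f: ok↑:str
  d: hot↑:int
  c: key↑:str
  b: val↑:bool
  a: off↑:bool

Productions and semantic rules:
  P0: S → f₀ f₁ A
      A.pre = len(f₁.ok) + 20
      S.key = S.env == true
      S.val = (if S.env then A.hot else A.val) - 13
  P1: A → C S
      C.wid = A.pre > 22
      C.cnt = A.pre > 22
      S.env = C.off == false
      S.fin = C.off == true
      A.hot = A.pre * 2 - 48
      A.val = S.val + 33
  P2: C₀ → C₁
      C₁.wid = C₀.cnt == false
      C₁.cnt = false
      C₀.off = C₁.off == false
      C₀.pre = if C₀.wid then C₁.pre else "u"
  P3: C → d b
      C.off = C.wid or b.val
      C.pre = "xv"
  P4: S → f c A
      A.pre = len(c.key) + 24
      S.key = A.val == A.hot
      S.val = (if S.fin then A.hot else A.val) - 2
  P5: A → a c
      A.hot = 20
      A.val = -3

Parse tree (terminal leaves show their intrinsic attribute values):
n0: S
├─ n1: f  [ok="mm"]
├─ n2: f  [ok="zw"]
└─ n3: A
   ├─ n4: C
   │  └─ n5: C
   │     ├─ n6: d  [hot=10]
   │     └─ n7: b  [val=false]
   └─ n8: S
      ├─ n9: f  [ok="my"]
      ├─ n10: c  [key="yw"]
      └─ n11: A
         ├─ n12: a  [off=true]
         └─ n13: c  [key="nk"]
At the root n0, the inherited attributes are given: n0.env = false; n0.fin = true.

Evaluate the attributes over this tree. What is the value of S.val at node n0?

1. n0.env = false  [given at root]
2. n0.fin = true  [given at root]
3. n1.ok = "mm"  [terminal]
4. n2.ok = "zw"  [terminal]
5. n3.pre = 22  [len(f₁.ok) + 20]
6. n4.wid = false  [A.pre > 22]
7. n4.cnt = false  [A.pre > 22]
8. n5.wid = true  [C₀.cnt == false]
9. n5.cnt = false  [false]
10. n6.hot = 10  [terminal]
11. n7.val = false  [terminal]
12. n5.off = true  [C.wid or b.val]
13. n5.pre = "xv"  ["xv"]
14. n4.off = false  [C₁.off == false]
15. n4.pre = "u"  [if C₀.wid then C₁.pre else "u"]
16. n8.env = true  [C.off == false]
17. n8.fin = false  [C.off == true]
18. n9.ok = "my"  [terminal]
19. n10.key = "yw"  [terminal]
20. n11.pre = 26  [len(c.key) + 24]
21. n12.off = true  [terminal]
22. n13.key = "nk"  [terminal]
23. n11.hot = 20  [20]
24. n11.val = -3  [-3]
25. n8.key = false  [A.val == A.hot]
26. n8.val = -5  [(if S.fin then A.hot else A.val) - 2]
27. n3.hot = -4  [A.pre * 2 - 48]
28. n3.val = 28  [S.val + 33]
29. n0.key = false  [S.env == true]
30. n0.val = 15  [(if S.env then A.hot else A.val) - 13]

15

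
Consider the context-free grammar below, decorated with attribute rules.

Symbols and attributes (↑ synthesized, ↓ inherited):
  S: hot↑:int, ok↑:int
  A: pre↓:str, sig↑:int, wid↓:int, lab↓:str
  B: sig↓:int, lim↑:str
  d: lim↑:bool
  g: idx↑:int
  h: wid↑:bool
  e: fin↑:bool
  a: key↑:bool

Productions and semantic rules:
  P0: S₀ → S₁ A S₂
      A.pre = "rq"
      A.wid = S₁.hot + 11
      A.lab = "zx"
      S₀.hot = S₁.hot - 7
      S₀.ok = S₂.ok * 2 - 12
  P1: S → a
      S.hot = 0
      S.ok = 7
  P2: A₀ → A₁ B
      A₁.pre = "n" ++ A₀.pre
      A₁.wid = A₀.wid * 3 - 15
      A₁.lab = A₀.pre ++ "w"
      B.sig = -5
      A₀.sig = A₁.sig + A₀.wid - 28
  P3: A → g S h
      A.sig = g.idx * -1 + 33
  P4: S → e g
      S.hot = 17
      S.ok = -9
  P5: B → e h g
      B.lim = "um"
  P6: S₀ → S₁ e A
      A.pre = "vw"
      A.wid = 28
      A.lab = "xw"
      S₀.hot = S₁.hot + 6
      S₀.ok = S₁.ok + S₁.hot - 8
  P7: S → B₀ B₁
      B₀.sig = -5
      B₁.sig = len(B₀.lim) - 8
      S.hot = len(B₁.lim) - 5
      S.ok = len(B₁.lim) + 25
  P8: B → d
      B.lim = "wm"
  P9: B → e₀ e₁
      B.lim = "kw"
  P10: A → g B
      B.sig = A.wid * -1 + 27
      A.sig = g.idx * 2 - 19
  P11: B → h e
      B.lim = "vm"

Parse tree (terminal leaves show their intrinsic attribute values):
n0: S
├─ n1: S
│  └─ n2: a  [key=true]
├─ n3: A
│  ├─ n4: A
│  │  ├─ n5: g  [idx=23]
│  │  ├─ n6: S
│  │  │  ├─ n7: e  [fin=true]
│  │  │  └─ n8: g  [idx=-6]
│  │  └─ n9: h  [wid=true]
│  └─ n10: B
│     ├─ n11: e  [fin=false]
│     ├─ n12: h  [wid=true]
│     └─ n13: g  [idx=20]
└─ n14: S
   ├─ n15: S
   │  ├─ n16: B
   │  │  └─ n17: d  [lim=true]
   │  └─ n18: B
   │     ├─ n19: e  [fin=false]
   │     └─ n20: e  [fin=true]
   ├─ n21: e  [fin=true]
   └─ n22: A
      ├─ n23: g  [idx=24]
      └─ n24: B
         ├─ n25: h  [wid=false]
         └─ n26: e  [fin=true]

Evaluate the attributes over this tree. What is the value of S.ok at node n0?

1. n2.key = true  [terminal]
2. n1.hot = 0  [0]
3. n1.ok = 7  [7]
4. n3.pre = "rq"  ["rq"]
5. n3.wid = 11  [S₁.hot + 11]
6. n3.lab = "zx"  ["zx"]
7. n4.pre = "nrq"  ["n" ++ A₀.pre]
8. n4.wid = 18  [A₀.wid * 3 - 15]
9. n4.lab = "rqw"  [A₀.pre ++ "w"]
10. n5.idx = 23  [terminal]
11. n7.fin = true  [terminal]
12. n8.idx = -6  [terminal]
13. n6.hot = 17  [17]
14. n6.ok = -9  [-9]
15. n9.wid = true  [terminal]
16. n4.sig = 10  [g.idx * -1 + 33]
17. n10.sig = -5  [-5]
18. n11.fin = false  [terminal]
19. n12.wid = true  [terminal]
20. n13.idx = 20  [terminal]
21. n10.lim = "um"  ["um"]
22. n3.sig = -7  [A₁.sig + A₀.wid - 28]
23. n16.sig = -5  [-5]
24. n17.lim = true  [terminal]
25. n16.lim = "wm"  ["wm"]
26. n18.sig = -6  [len(B₀.lim) - 8]
27. n19.fin = false  [terminal]
28. n20.fin = true  [terminal]
29. n18.lim = "kw"  ["kw"]
30. n15.hot = -3  [len(B₁.lim) - 5]
31. n15.ok = 27  [len(B₁.lim) + 25]
32. n21.fin = true  [terminal]
33. n22.pre = "vw"  ["vw"]
34. n22.wid = 28  [28]
35. n22.lab = "xw"  ["xw"]
36. n23.idx = 24  [terminal]
37. n24.sig = -1  [A.wid * -1 + 27]
38. n25.wid = false  [terminal]
39. n26.fin = true  [terminal]
40. n24.lim = "vm"  ["vm"]
41. n22.sig = 29  [g.idx * 2 - 19]
42. n14.hot = 3  [S₁.hot + 6]
43. n14.ok = 16  [S₁.ok + S₁.hot - 8]
44. n0.hot = -7  [S₁.hot - 7]
45. n0.ok = 20  [S₂.ok * 2 - 12]

20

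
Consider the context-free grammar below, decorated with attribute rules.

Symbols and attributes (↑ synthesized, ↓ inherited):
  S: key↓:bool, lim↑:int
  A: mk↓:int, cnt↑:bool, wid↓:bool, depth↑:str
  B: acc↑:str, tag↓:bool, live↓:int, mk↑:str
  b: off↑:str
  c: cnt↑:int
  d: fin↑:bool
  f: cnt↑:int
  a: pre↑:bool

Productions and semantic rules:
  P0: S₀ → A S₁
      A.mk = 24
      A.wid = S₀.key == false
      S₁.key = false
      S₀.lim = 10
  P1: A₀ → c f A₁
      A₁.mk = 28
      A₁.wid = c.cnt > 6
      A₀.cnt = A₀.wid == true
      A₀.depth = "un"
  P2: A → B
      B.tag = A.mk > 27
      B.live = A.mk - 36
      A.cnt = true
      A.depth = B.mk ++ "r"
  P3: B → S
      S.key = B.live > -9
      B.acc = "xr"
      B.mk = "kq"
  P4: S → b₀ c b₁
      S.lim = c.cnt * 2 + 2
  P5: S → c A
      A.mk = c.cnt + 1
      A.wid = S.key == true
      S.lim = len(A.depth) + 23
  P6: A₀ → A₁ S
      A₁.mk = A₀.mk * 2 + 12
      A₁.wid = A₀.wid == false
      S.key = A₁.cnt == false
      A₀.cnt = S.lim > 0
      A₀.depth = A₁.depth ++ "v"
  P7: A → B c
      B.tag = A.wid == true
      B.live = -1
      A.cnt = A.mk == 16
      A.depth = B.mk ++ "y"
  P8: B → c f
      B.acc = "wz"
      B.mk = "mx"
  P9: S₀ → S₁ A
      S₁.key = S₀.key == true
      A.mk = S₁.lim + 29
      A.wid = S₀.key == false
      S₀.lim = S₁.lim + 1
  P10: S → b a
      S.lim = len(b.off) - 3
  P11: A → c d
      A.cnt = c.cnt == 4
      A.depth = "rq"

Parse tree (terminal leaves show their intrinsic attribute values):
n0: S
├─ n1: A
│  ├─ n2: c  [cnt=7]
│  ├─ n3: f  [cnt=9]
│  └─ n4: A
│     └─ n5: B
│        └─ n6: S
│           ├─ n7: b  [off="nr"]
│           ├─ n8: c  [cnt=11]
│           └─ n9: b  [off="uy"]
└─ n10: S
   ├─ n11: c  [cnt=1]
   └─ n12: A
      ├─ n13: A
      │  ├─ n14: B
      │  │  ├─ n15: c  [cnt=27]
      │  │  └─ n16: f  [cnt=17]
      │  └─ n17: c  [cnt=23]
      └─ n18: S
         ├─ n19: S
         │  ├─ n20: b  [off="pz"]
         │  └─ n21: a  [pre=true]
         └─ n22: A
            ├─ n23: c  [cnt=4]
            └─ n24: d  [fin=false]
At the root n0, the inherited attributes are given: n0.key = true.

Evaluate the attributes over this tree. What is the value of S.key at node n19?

false

1. n0.key = true  [given at root]
2. n1.mk = 24  [24]
3. n1.wid = false  [S₀.key == false]
4. n2.cnt = 7  [terminal]
5. n3.cnt = 9  [terminal]
6. n4.mk = 28  [28]
7. n4.wid = true  [c.cnt > 6]
8. n5.tag = true  [A.mk > 27]
9. n5.live = -8  [A.mk - 36]
10. n6.key = true  [B.live > -9]
11. n7.off = "nr"  [terminal]
12. n8.cnt = 11  [terminal]
13. n9.off = "uy"  [terminal]
14. n6.lim = 24  [c.cnt * 2 + 2]
15. n5.acc = "xr"  ["xr"]
16. n5.mk = "kq"  ["kq"]
17. n4.cnt = true  [true]
18. n4.depth = "kqr"  [B.mk ++ "r"]
19. n1.cnt = false  [A₀.wid == true]
20. n1.depth = "un"  ["un"]
21. n10.key = false  [false]
22. n11.cnt = 1  [terminal]
23. n12.mk = 2  [c.cnt + 1]
24. n12.wid = false  [S.key == true]
25. n13.mk = 16  [A₀.mk * 2 + 12]
26. n13.wid = true  [A₀.wid == false]
27. n14.tag = true  [A.wid == true]
28. n14.live = -1  [-1]
29. n15.cnt = 27  [terminal]
30. n16.cnt = 17  [terminal]
31. n14.acc = "wz"  ["wz"]
32. n14.mk = "mx"  ["mx"]
33. n17.cnt = 23  [terminal]
34. n13.cnt = true  [A.mk == 16]
35. n13.depth = "mxy"  [B.mk ++ "y"]
36. n18.key = false  [A₁.cnt == false]
37. n19.key = false  [S₀.key == true]
38. n20.off = "pz"  [terminal]
39. n21.pre = true  [terminal]
40. n19.lim = -1  [len(b.off) - 3]
41. n22.mk = 28  [S₁.lim + 29]
42. n22.wid = true  [S₀.key == false]
43. n23.cnt = 4  [terminal]
44. n24.fin = false  [terminal]
45. n22.cnt = true  [c.cnt == 4]
46. n22.depth = "rq"  ["rq"]
47. n18.lim = 0  [S₁.lim + 1]
48. n12.cnt = false  [S.lim > 0]
49. n12.depth = "mxyv"  [A₁.depth ++ "v"]
50. n10.lim = 27  [len(A.depth) + 23]
51. n0.lim = 10  [10]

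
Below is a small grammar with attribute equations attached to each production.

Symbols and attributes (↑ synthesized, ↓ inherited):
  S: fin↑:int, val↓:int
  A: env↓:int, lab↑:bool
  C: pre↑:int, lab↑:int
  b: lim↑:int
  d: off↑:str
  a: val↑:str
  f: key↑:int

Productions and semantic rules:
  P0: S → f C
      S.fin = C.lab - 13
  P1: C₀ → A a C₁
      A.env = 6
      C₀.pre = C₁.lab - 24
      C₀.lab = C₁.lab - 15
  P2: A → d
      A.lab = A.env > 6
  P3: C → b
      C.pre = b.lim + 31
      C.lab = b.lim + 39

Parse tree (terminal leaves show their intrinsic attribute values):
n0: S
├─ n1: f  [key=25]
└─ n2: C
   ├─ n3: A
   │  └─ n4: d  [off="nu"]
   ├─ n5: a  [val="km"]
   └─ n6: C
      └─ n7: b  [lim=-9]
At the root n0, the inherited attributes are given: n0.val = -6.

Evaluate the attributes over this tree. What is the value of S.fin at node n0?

1. n0.val = -6  [given at root]
2. n1.key = 25  [terminal]
3. n3.env = 6  [6]
4. n4.off = "nu"  [terminal]
5. n3.lab = false  [A.env > 6]
6. n5.val = "km"  [terminal]
7. n7.lim = -9  [terminal]
8. n6.pre = 22  [b.lim + 31]
9. n6.lab = 30  [b.lim + 39]
10. n2.pre = 6  [C₁.lab - 24]
11. n2.lab = 15  [C₁.lab - 15]
12. n0.fin = 2  [C.lab - 13]

2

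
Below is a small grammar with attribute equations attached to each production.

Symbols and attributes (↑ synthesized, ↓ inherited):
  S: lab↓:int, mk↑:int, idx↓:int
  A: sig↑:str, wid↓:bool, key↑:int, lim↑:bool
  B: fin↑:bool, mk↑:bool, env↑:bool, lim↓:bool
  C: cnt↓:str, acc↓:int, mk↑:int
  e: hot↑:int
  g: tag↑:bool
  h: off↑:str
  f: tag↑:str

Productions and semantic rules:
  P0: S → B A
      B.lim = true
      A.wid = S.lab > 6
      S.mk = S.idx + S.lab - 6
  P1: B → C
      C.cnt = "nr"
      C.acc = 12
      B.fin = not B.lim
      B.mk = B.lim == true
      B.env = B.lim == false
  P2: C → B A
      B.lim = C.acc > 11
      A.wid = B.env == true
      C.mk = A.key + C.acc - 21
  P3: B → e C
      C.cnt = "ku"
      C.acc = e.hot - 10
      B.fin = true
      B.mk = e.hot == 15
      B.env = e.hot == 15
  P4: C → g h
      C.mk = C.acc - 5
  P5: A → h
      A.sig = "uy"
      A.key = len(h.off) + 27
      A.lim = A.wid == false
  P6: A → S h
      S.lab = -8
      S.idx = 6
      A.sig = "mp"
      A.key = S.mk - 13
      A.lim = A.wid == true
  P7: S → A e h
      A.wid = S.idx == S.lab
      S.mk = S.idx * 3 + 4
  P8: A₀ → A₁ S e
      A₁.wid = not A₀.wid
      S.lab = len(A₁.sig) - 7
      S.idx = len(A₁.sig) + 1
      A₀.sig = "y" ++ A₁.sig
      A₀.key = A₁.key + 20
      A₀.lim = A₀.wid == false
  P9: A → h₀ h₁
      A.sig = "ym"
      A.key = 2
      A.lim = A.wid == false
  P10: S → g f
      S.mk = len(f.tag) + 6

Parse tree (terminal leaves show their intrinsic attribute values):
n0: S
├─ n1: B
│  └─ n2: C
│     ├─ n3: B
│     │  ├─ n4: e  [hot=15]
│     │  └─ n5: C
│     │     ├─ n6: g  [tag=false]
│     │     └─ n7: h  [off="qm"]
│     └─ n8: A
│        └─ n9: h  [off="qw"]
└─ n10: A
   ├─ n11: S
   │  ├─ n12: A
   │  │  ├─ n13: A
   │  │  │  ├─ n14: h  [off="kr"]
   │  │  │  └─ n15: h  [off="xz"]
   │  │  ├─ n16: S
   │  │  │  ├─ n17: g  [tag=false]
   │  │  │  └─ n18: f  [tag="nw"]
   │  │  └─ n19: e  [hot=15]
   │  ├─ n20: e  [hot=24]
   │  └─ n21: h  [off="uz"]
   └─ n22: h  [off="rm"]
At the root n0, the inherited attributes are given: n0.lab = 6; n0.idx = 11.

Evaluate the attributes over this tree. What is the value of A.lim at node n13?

false

1. n0.lab = 6  [given at root]
2. n0.idx = 11  [given at root]
3. n1.lim = true  [true]
4. n2.cnt = "nr"  ["nr"]
5. n2.acc = 12  [12]
6. n3.lim = true  [C.acc > 11]
7. n4.hot = 15  [terminal]
8. n5.cnt = "ku"  ["ku"]
9. n5.acc = 5  [e.hot - 10]
10. n6.tag = false  [terminal]
11. n7.off = "qm"  [terminal]
12. n5.mk = 0  [C.acc - 5]
13. n3.fin = true  [true]
14. n3.mk = true  [e.hot == 15]
15. n3.env = true  [e.hot == 15]
16. n8.wid = true  [B.env == true]
17. n9.off = "qw"  [terminal]
18. n8.sig = "uy"  ["uy"]
19. n8.key = 29  [len(h.off) + 27]
20. n8.lim = false  [A.wid == false]
21. n2.mk = 20  [A.key + C.acc - 21]
22. n1.fin = false  [not B.lim]
23. n1.mk = true  [B.lim == true]
24. n1.env = false  [B.lim == false]
25. n10.wid = false  [S.lab > 6]
26. n11.lab = -8  [-8]
27. n11.idx = 6  [6]
28. n12.wid = false  [S.idx == S.lab]
29. n13.wid = true  [not A₀.wid]
30. n14.off = "kr"  [terminal]
31. n15.off = "xz"  [terminal]
32. n13.sig = "ym"  ["ym"]
33. n13.key = 2  [2]
34. n13.lim = false  [A.wid == false]
35. n16.lab = -5  [len(A₁.sig) - 7]
36. n16.idx = 3  [len(A₁.sig) + 1]
37. n17.tag = false  [terminal]
38. n18.tag = "nw"  [terminal]
39. n16.mk = 8  [len(f.tag) + 6]
40. n19.hot = 15  [terminal]
41. n12.sig = "yym"  ["y" ++ A₁.sig]
42. n12.key = 22  [A₁.key + 20]
43. n12.lim = true  [A₀.wid == false]
44. n20.hot = 24  [terminal]
45. n21.off = "uz"  [terminal]
46. n11.mk = 22  [S.idx * 3 + 4]
47. n22.off = "rm"  [terminal]
48. n10.sig = "mp"  ["mp"]
49. n10.key = 9  [S.mk - 13]
50. n10.lim = false  [A.wid == true]
51. n0.mk = 11  [S.idx + S.lab - 6]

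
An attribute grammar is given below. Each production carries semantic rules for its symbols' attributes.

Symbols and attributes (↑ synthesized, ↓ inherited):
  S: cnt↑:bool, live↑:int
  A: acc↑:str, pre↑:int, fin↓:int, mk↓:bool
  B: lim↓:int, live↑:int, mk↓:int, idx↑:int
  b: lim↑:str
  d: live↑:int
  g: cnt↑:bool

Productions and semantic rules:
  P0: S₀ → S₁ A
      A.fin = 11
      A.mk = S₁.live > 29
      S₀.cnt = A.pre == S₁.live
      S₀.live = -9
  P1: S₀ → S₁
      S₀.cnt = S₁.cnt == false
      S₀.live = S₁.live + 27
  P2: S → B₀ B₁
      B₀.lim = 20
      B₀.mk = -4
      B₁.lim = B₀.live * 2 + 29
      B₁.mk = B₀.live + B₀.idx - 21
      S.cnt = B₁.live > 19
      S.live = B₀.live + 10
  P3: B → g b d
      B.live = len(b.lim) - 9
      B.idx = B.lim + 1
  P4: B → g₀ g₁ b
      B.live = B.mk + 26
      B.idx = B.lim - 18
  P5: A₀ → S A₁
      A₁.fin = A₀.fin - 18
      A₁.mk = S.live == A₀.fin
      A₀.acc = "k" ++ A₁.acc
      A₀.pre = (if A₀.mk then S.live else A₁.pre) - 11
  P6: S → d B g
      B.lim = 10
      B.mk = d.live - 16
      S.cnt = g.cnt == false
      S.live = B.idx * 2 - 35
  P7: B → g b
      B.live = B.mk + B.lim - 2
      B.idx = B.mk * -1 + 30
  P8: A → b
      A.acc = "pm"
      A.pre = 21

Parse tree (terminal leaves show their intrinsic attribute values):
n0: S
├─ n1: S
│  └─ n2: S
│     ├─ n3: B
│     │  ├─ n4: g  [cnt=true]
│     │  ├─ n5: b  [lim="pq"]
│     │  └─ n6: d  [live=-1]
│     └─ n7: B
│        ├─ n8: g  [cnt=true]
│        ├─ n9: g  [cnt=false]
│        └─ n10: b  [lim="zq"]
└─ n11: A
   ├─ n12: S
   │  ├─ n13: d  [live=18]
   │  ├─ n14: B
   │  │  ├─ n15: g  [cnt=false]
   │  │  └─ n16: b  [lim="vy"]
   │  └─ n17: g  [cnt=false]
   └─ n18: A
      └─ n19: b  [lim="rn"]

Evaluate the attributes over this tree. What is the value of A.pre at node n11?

10

1. n3.lim = 20  [20]
2. n3.mk = -4  [-4]
3. n4.cnt = true  [terminal]
4. n5.lim = "pq"  [terminal]
5. n6.live = -1  [terminal]
6. n3.live = -7  [len(b.lim) - 9]
7. n3.idx = 21  [B.lim + 1]
8. n7.lim = 15  [B₀.live * 2 + 29]
9. n7.mk = -7  [B₀.live + B₀.idx - 21]
10. n8.cnt = true  [terminal]
11. n9.cnt = false  [terminal]
12. n10.lim = "zq"  [terminal]
13. n7.live = 19  [B.mk + 26]
14. n7.idx = -3  [B.lim - 18]
15. n2.cnt = false  [B₁.live > 19]
16. n2.live = 3  [B₀.live + 10]
17. n1.cnt = true  [S₁.cnt == false]
18. n1.live = 30  [S₁.live + 27]
19. n11.fin = 11  [11]
20. n11.mk = true  [S₁.live > 29]
21. n13.live = 18  [terminal]
22. n14.lim = 10  [10]
23. n14.mk = 2  [d.live - 16]
24. n15.cnt = false  [terminal]
25. n16.lim = "vy"  [terminal]
26. n14.live = 10  [B.mk + B.lim - 2]
27. n14.idx = 28  [B.mk * -1 + 30]
28. n17.cnt = false  [terminal]
29. n12.cnt = true  [g.cnt == false]
30. n12.live = 21  [B.idx * 2 - 35]
31. n18.fin = -7  [A₀.fin - 18]
32. n18.mk = false  [S.live == A₀.fin]
33. n19.lim = "rn"  [terminal]
34. n18.acc = "pm"  ["pm"]
35. n18.pre = 21  [21]
36. n11.acc = "kpm"  ["k" ++ A₁.acc]
37. n11.pre = 10  [(if A₀.mk then S.live else A₁.pre) - 11]
38. n0.cnt = false  [A.pre == S₁.live]
39. n0.live = -9  [-9]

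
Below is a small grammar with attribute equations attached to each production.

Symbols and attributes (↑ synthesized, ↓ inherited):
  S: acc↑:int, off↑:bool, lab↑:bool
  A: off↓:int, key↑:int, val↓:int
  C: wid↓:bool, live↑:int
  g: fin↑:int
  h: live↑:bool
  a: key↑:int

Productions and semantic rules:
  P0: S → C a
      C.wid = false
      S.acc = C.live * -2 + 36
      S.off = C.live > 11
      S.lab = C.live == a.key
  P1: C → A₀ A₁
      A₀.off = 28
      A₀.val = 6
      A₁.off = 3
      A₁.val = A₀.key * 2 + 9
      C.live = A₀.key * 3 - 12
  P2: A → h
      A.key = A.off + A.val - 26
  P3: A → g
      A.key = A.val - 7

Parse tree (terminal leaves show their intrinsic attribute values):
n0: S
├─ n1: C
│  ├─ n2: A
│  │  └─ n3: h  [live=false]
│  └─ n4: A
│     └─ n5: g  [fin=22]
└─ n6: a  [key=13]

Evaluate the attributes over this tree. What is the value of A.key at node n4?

18

1. n1.wid = false  [false]
2. n2.off = 28  [28]
3. n2.val = 6  [6]
4. n3.live = false  [terminal]
5. n2.key = 8  [A.off + A.val - 26]
6. n4.off = 3  [3]
7. n4.val = 25  [A₀.key * 2 + 9]
8. n5.fin = 22  [terminal]
9. n4.key = 18  [A.val - 7]
10. n1.live = 12  [A₀.key * 3 - 12]
11. n6.key = 13  [terminal]
12. n0.acc = 12  [C.live * -2 + 36]
13. n0.off = true  [C.live > 11]
14. n0.lab = false  [C.live == a.key]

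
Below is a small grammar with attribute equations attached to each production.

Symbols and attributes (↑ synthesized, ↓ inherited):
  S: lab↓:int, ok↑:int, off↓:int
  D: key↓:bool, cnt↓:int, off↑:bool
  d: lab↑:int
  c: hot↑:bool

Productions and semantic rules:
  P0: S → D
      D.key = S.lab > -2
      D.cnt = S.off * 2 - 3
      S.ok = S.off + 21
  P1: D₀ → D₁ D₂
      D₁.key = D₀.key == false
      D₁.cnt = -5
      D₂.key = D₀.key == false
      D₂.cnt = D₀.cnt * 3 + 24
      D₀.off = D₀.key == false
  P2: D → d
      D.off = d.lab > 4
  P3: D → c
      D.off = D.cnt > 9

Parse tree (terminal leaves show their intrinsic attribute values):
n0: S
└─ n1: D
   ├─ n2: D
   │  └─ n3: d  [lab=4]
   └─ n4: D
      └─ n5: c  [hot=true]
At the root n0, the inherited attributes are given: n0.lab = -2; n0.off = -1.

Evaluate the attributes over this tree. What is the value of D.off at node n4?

false

1. n0.lab = -2  [given at root]
2. n0.off = -1  [given at root]
3. n1.key = false  [S.lab > -2]
4. n1.cnt = -5  [S.off * 2 - 3]
5. n2.key = true  [D₀.key == false]
6. n2.cnt = -5  [-5]
7. n3.lab = 4  [terminal]
8. n2.off = false  [d.lab > 4]
9. n4.key = true  [D₀.key == false]
10. n4.cnt = 9  [D₀.cnt * 3 + 24]
11. n5.hot = true  [terminal]
12. n4.off = false  [D.cnt > 9]
13. n1.off = true  [D₀.key == false]
14. n0.ok = 20  [S.off + 21]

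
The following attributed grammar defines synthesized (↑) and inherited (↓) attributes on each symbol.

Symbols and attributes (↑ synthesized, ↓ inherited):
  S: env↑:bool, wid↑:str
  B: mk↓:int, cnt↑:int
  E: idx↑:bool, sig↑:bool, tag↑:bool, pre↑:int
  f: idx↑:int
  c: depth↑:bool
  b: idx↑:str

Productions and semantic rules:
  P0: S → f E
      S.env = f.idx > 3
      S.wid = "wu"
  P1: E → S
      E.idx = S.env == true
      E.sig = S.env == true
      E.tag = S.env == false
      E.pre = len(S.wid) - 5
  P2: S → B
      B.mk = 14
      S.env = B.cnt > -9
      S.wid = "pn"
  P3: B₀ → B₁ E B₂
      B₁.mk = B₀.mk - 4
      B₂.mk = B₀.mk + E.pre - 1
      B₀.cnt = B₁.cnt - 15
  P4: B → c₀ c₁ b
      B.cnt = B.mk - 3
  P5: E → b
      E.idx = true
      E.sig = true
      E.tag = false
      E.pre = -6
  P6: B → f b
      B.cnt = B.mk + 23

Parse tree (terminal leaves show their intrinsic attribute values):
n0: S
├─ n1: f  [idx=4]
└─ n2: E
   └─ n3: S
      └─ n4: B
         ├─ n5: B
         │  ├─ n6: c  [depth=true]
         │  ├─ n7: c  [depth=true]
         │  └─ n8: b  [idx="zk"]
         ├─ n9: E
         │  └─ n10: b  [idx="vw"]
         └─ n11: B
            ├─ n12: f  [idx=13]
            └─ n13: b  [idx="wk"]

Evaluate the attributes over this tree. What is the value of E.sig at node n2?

1. n1.idx = 4  [terminal]
2. n4.mk = 14  [14]
3. n5.mk = 10  [B₀.mk - 4]
4. n6.depth = true  [terminal]
5. n7.depth = true  [terminal]
6. n8.idx = "zk"  [terminal]
7. n5.cnt = 7  [B.mk - 3]
8. n10.idx = "vw"  [terminal]
9. n9.idx = true  [true]
10. n9.sig = true  [true]
11. n9.tag = false  [false]
12. n9.pre = -6  [-6]
13. n11.mk = 7  [B₀.mk + E.pre - 1]
14. n12.idx = 13  [terminal]
15. n13.idx = "wk"  [terminal]
16. n11.cnt = 30  [B.mk + 23]
17. n4.cnt = -8  [B₁.cnt - 15]
18. n3.env = true  [B.cnt > -9]
19. n3.wid = "pn"  ["pn"]
20. n2.idx = true  [S.env == true]
21. n2.sig = true  [S.env == true]
22. n2.tag = false  [S.env == false]
23. n2.pre = -3  [len(S.wid) - 5]
24. n0.env = true  [f.idx > 3]
25. n0.wid = "wu"  ["wu"]

true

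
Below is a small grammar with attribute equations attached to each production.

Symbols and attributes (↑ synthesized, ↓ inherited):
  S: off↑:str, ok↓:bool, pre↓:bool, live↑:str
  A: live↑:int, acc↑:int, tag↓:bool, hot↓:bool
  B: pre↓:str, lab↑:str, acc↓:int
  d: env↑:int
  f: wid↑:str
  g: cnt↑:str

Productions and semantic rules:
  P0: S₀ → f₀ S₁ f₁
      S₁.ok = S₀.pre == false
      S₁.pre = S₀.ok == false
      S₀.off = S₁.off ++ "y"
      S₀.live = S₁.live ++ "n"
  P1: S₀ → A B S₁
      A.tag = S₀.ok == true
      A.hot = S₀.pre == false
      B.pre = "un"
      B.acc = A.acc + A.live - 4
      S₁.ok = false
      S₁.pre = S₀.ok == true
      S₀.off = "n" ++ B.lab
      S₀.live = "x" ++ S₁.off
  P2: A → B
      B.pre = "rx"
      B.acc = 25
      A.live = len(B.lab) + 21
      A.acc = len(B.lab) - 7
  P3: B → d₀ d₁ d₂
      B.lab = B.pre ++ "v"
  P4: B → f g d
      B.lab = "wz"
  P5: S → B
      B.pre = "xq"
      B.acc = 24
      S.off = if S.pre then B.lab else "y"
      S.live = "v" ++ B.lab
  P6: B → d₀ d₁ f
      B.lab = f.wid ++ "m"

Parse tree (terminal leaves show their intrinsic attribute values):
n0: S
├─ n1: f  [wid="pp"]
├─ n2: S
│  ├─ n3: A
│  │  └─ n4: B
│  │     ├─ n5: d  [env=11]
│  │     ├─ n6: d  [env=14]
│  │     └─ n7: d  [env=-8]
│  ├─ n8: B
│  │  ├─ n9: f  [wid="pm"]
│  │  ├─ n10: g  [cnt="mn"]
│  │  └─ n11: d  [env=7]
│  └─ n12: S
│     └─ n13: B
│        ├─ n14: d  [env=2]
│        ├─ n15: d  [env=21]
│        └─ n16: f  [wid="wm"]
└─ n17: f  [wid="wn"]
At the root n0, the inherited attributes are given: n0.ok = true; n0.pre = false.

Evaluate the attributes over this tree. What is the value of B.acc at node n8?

16

1. n0.ok = true  [given at root]
2. n0.pre = false  [given at root]
3. n1.wid = "pp"  [terminal]
4. n2.ok = true  [S₀.pre == false]
5. n2.pre = false  [S₀.ok == false]
6. n3.tag = true  [S₀.ok == true]
7. n3.hot = true  [S₀.pre == false]
8. n4.pre = "rx"  ["rx"]
9. n4.acc = 25  [25]
10. n5.env = 11  [terminal]
11. n6.env = 14  [terminal]
12. n7.env = -8  [terminal]
13. n4.lab = "rxv"  [B.pre ++ "v"]
14. n3.live = 24  [len(B.lab) + 21]
15. n3.acc = -4  [len(B.lab) - 7]
16. n8.pre = "un"  ["un"]
17. n8.acc = 16  [A.acc + A.live - 4]
18. n9.wid = "pm"  [terminal]
19. n10.cnt = "mn"  [terminal]
20. n11.env = 7  [terminal]
21. n8.lab = "wz"  ["wz"]
22. n12.ok = false  [false]
23. n12.pre = true  [S₀.ok == true]
24. n13.pre = "xq"  ["xq"]
25. n13.acc = 24  [24]
26. n14.env = 2  [terminal]
27. n15.env = 21  [terminal]
28. n16.wid = "wm"  [terminal]
29. n13.lab = "wmm"  [f.wid ++ "m"]
30. n12.off = "wmm"  [if S.pre then B.lab else "y"]
31. n12.live = "vwmm"  ["v" ++ B.lab]
32. n2.off = "nwz"  ["n" ++ B.lab]
33. n2.live = "xwmm"  ["x" ++ S₁.off]
34. n17.wid = "wn"  [terminal]
35. n0.off = "nwzy"  [S₁.off ++ "y"]
36. n0.live = "xwmmn"  [S₁.live ++ "n"]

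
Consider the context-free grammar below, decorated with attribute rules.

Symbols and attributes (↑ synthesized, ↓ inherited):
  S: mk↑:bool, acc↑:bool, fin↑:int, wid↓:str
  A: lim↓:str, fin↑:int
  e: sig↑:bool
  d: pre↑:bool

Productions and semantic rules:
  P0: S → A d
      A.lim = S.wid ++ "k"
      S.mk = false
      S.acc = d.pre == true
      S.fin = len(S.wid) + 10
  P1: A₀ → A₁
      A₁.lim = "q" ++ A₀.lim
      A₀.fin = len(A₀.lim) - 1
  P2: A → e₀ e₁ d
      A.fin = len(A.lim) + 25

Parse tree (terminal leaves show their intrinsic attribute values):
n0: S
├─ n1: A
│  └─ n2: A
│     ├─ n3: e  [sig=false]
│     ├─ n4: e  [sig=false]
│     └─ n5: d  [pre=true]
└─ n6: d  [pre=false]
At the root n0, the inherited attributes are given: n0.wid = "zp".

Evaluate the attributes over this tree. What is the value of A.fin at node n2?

29

1. n0.wid = "zp"  [given at root]
2. n1.lim = "zpk"  [S.wid ++ "k"]
3. n2.lim = "qzpk"  ["q" ++ A₀.lim]
4. n3.sig = false  [terminal]
5. n4.sig = false  [terminal]
6. n5.pre = true  [terminal]
7. n2.fin = 29  [len(A.lim) + 25]
8. n1.fin = 2  [len(A₀.lim) - 1]
9. n6.pre = false  [terminal]
10. n0.mk = false  [false]
11. n0.acc = false  [d.pre == true]
12. n0.fin = 12  [len(S.wid) + 10]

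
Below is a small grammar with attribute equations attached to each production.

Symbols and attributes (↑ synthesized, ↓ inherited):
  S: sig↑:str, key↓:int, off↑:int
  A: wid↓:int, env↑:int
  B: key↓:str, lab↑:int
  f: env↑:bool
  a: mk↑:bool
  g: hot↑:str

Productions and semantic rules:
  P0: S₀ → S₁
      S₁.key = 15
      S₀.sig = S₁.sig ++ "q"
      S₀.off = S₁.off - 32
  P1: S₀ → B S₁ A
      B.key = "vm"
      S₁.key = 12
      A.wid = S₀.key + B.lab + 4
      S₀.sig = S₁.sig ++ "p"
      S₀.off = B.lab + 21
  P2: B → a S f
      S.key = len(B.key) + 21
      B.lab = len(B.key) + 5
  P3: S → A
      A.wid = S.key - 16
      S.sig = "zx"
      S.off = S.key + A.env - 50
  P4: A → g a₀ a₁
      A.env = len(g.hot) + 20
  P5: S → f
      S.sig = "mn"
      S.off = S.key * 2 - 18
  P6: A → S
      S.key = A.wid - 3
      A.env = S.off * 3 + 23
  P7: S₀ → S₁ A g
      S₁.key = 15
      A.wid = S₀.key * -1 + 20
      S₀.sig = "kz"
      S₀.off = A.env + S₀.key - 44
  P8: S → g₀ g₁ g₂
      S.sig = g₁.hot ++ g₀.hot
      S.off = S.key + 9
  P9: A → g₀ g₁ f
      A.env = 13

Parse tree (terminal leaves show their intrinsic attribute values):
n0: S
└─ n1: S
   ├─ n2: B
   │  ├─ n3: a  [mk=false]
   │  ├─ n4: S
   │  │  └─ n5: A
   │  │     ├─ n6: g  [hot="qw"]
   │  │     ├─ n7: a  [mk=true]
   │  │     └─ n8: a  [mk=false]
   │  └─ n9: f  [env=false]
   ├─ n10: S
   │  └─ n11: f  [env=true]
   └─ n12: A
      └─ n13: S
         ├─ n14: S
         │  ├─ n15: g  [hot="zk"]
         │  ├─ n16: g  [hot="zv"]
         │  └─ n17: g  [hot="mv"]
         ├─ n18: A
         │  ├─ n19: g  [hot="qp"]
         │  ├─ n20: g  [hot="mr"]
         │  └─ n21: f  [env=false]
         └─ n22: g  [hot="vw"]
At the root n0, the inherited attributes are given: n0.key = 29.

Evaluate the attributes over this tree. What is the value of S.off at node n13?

-8

1. n0.key = 29  [given at root]
2. n1.key = 15  [15]
3. n2.key = "vm"  ["vm"]
4. n3.mk = false  [terminal]
5. n4.key = 23  [len(B.key) + 21]
6. n5.wid = 7  [S.key - 16]
7. n6.hot = "qw"  [terminal]
8. n7.mk = true  [terminal]
9. n8.mk = false  [terminal]
10. n5.env = 22  [len(g.hot) + 20]
11. n4.sig = "zx"  ["zx"]
12. n4.off = -5  [S.key + A.env - 50]
13. n9.env = false  [terminal]
14. n2.lab = 7  [len(B.key) + 5]
15. n10.key = 12  [12]
16. n11.env = true  [terminal]
17. n10.sig = "mn"  ["mn"]
18. n10.off = 6  [S.key * 2 - 18]
19. n12.wid = 26  [S₀.key + B.lab + 4]
20. n13.key = 23  [A.wid - 3]
21. n14.key = 15  [15]
22. n15.hot = "zk"  [terminal]
23. n16.hot = "zv"  [terminal]
24. n17.hot = "mv"  [terminal]
25. n14.sig = "zvzk"  [g₁.hot ++ g₀.hot]
26. n14.off = 24  [S.key + 9]
27. n18.wid = -3  [S₀.key * -1 + 20]
28. n19.hot = "qp"  [terminal]
29. n20.hot = "mr"  [terminal]
30. n21.env = false  [terminal]
31. n18.env = 13  [13]
32. n22.hot = "vw"  [terminal]
33. n13.sig = "kz"  ["kz"]
34. n13.off = -8  [A.env + S₀.key - 44]
35. n12.env = -1  [S.off * 3 + 23]
36. n1.sig = "mnp"  [S₁.sig ++ "p"]
37. n1.off = 28  [B.lab + 21]
38. n0.sig = "mnpq"  [S₁.sig ++ "q"]
39. n0.off = -4  [S₁.off - 32]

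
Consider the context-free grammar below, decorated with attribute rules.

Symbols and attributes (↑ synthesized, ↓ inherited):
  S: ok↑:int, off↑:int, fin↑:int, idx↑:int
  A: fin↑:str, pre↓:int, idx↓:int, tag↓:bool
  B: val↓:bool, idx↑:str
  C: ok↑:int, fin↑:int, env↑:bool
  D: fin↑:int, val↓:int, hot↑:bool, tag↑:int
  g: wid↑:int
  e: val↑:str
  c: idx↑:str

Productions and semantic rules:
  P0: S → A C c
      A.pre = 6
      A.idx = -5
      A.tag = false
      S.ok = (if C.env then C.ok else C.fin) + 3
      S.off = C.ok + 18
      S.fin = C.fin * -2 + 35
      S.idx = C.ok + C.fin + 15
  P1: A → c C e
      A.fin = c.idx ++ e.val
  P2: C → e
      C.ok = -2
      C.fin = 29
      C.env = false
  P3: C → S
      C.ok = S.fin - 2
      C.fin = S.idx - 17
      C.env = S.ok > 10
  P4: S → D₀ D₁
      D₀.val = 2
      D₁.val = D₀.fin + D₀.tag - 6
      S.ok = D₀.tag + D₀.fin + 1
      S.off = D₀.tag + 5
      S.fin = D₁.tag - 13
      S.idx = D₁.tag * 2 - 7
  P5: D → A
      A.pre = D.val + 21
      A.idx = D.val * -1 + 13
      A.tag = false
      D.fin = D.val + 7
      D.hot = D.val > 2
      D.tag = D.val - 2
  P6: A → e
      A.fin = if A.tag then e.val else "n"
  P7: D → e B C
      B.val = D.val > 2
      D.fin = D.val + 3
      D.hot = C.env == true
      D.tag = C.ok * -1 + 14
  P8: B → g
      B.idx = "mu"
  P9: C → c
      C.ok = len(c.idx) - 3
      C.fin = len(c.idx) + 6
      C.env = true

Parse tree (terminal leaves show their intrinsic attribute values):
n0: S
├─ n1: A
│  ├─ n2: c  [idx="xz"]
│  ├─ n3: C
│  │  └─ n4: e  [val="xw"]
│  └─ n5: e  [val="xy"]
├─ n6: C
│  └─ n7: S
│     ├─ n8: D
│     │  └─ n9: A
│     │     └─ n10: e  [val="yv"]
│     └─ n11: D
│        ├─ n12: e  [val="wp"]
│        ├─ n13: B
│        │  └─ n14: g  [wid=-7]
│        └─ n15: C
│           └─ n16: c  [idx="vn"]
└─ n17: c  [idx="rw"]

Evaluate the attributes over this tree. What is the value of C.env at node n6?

false

1. n1.pre = 6  [6]
2. n1.idx = -5  [-5]
3. n1.tag = false  [false]
4. n2.idx = "xz"  [terminal]
5. n4.val = "xw"  [terminal]
6. n3.ok = -2  [-2]
7. n3.fin = 29  [29]
8. n3.env = false  [false]
9. n5.val = "xy"  [terminal]
10. n1.fin = "xzxy"  [c.idx ++ e.val]
11. n8.val = 2  [2]
12. n9.pre = 23  [D.val + 21]
13. n9.idx = 11  [D.val * -1 + 13]
14. n9.tag = false  [false]
15. n10.val = "yv"  [terminal]
16. n9.fin = "n"  [if A.tag then e.val else "n"]
17. n8.fin = 9  [D.val + 7]
18. n8.hot = false  [D.val > 2]
19. n8.tag = 0  [D.val - 2]
20. n11.val = 3  [D₀.fin + D₀.tag - 6]
21. n12.val = "wp"  [terminal]
22. n13.val = true  [D.val > 2]
23. n14.wid = -7  [terminal]
24. n13.idx = "mu"  ["mu"]
25. n16.idx = "vn"  [terminal]
26. n15.ok = -1  [len(c.idx) - 3]
27. n15.fin = 8  [len(c.idx) + 6]
28. n15.env = true  [true]
29. n11.fin = 6  [D.val + 3]
30. n11.hot = true  [C.env == true]
31. n11.tag = 15  [C.ok * -1 + 14]
32. n7.ok = 10  [D₀.tag + D₀.fin + 1]
33. n7.off = 5  [D₀.tag + 5]
34. n7.fin = 2  [D₁.tag - 13]
35. n7.idx = 23  [D₁.tag * 2 - 7]
36. n6.ok = 0  [S.fin - 2]
37. n6.fin = 6  [S.idx - 17]
38. n6.env = false  [S.ok > 10]
39. n17.idx = "rw"  [terminal]
40. n0.ok = 9  [(if C.env then C.ok else C.fin) + 3]
41. n0.off = 18  [C.ok + 18]
42. n0.fin = 23  [C.fin * -2 + 35]
43. n0.idx = 21  [C.ok + C.fin + 15]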